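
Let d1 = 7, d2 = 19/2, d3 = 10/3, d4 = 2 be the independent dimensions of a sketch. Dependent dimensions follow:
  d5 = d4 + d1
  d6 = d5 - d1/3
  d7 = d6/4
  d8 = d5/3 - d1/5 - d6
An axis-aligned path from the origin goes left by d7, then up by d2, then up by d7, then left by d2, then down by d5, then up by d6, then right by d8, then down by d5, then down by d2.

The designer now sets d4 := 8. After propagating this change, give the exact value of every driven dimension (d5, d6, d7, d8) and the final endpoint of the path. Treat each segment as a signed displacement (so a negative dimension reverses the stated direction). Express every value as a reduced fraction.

Apply edit: d4 := 8
  d5 = d4 + d1 = 15
  d6 = d5 - d1/3 = 38/3
  d7 = d6/4 = 19/6
  d8 = d5/3 - d1/5 - d6 = -136/15
Walk from origin (0, 0):
  seg 1: left by d7 = 19/6 → (-19/6, 0)
  seg 2: up by d2 = 19/2 → (-19/6, 19/2)
  seg 3: up by d7 = 19/6 → (-19/6, 38/3)
  seg 4: left by d2 = 19/2 → (-38/3, 38/3)
  seg 5: down by d5 = 15 → (-38/3, -7/3)
  seg 6: up by d6 = 38/3 → (-38/3, 31/3)
  seg 7: right by d8 = -136/15 → (-326/15, 31/3)
  seg 8: down by d5 = 15 → (-326/15, -14/3)
  seg 9: down by d2 = 19/2 → (-326/15, -85/6)

d5 = 15
d6 = 38/3
d7 = 19/6
d8 = -136/15
endpoint = (-326/15, -85/6)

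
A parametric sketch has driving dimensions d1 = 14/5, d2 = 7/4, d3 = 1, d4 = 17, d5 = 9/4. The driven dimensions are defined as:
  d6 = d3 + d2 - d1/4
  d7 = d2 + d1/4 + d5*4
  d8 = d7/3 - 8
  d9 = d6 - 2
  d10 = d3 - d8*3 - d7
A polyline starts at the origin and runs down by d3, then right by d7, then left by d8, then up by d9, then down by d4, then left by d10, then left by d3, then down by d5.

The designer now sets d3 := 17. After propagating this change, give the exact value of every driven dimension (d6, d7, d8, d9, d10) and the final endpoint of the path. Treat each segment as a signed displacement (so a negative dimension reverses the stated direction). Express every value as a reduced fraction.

d6 = 361/20
d7 = 229/20
d8 = -251/60
d9 = 321/20
d10 = 181/10
endpoint = (-292/15, -101/5)

Apply edit: d3 := 17
  d6 = d3 + d2 - d1/4 = 361/20
  d7 = d2 + d1/4 + d5*4 = 229/20
  d8 = d7/3 - 8 = -251/60
  d9 = d6 - 2 = 321/20
  d10 = d3 - d8*3 - d7 = 181/10
Walk from origin (0, 0):
  seg 1: down by d3 = 17 → (0, -17)
  seg 2: right by d7 = 229/20 → (229/20, -17)
  seg 3: left by d8 = -251/60 → (469/30, -17)
  seg 4: up by d9 = 321/20 → (469/30, -19/20)
  seg 5: down by d4 = 17 → (469/30, -359/20)
  seg 6: left by d10 = 181/10 → (-37/15, -359/20)
  seg 7: left by d3 = 17 → (-292/15, -359/20)
  seg 8: down by d5 = 9/4 → (-292/15, -101/5)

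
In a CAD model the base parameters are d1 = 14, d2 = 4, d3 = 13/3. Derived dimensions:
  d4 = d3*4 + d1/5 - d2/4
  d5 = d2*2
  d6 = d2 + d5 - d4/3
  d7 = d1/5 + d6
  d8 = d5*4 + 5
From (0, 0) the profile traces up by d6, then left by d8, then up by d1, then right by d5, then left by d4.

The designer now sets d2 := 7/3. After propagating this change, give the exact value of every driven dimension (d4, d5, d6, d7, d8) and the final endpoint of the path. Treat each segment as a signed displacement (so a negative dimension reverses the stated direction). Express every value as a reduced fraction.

Apply edit: d2 := 7/3
  d4 = d3*4 + d1/5 - d2/4 = 391/20
  d5 = d2*2 = 14/3
  d6 = d2 + d5 - d4/3 = 29/60
  d7 = d1/5 + d6 = 197/60
  d8 = d5*4 + 5 = 71/3
Walk from origin (0, 0):
  seg 1: up by d6 = 29/60 → (0, 29/60)
  seg 2: left by d8 = 71/3 → (-71/3, 29/60)
  seg 3: up by d1 = 14 → (-71/3, 869/60)
  seg 4: right by d5 = 14/3 → (-19, 869/60)
  seg 5: left by d4 = 391/20 → (-771/20, 869/60)

d4 = 391/20
d5 = 14/3
d6 = 29/60
d7 = 197/60
d8 = 71/3
endpoint = (-771/20, 869/60)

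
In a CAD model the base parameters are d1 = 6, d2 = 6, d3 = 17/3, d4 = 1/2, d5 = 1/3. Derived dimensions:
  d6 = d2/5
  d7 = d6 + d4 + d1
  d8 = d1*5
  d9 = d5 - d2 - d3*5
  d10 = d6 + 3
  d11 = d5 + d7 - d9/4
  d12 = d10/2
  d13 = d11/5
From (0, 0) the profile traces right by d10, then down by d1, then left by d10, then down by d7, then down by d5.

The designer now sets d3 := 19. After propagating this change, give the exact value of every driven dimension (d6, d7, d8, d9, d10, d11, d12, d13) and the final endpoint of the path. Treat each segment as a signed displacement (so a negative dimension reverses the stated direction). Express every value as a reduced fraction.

Apply edit: d3 := 19
  d6 = d2/5 = 6/5
  d7 = d6 + d4 + d1 = 77/10
  d8 = d1*5 = 30
  d9 = d5 - d2 - d3*5 = -302/3
  d10 = d6 + 3 = 21/5
  d11 = d5 + d7 - d9/4 = 166/5
  d12 = d10/2 = 21/10
  d13 = d11/5 = 166/25
Walk from origin (0, 0):
  seg 1: right by d10 = 21/5 → (21/5, 0)
  seg 2: down by d1 = 6 → (21/5, -6)
  seg 3: left by d10 = 21/5 → (0, -6)
  seg 4: down by d7 = 77/10 → (0, -137/10)
  seg 5: down by d5 = 1/3 → (0, -421/30)

d6 = 6/5
d7 = 77/10
d8 = 30
d9 = -302/3
d10 = 21/5
d11 = 166/5
d12 = 21/10
d13 = 166/25
endpoint = (0, -421/30)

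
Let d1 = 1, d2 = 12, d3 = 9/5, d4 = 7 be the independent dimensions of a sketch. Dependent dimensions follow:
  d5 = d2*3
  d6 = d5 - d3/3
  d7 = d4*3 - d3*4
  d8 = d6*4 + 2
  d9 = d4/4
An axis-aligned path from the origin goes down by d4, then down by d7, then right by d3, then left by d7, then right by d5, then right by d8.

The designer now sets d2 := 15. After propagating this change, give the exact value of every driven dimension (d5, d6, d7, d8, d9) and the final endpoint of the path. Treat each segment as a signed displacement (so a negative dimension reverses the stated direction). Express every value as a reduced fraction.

d5 = 45
d6 = 222/5
d7 = 69/5
d8 = 898/5
d9 = 7/4
endpoint = (1063/5, -104/5)

Apply edit: d2 := 15
  d5 = d2*3 = 45
  d6 = d5 - d3/3 = 222/5
  d7 = d4*3 - d3*4 = 69/5
  d8 = d6*4 + 2 = 898/5
  d9 = d4/4 = 7/4
Walk from origin (0, 0):
  seg 1: down by d4 = 7 → (0, -7)
  seg 2: down by d7 = 69/5 → (0, -104/5)
  seg 3: right by d3 = 9/5 → (9/5, -104/5)
  seg 4: left by d7 = 69/5 → (-12, -104/5)
  seg 5: right by d5 = 45 → (33, -104/5)
  seg 6: right by d8 = 898/5 → (1063/5, -104/5)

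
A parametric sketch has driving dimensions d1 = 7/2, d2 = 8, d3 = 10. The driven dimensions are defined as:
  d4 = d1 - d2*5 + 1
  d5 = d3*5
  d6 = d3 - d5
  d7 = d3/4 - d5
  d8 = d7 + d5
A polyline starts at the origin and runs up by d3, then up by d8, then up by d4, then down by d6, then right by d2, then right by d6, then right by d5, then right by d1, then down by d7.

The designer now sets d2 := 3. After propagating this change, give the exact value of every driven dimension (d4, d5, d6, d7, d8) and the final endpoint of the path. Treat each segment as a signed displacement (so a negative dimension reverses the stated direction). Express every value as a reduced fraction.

d4 = -21/2
d5 = 50
d6 = -40
d7 = -95/2
d8 = 5/2
endpoint = (33/2, 179/2)

Apply edit: d2 := 3
  d4 = d1 - d2*5 + 1 = -21/2
  d5 = d3*5 = 50
  d6 = d3 - d5 = -40
  d7 = d3/4 - d5 = -95/2
  d8 = d7 + d5 = 5/2
Walk from origin (0, 0):
  seg 1: up by d3 = 10 → (0, 10)
  seg 2: up by d8 = 5/2 → (0, 25/2)
  seg 3: up by d4 = -21/2 → (0, 2)
  seg 4: down by d6 = -40 → (0, 42)
  seg 5: right by d2 = 3 → (3, 42)
  seg 6: right by d6 = -40 → (-37, 42)
  seg 7: right by d5 = 50 → (13, 42)
  seg 8: right by d1 = 7/2 → (33/2, 42)
  seg 9: down by d7 = -95/2 → (33/2, 179/2)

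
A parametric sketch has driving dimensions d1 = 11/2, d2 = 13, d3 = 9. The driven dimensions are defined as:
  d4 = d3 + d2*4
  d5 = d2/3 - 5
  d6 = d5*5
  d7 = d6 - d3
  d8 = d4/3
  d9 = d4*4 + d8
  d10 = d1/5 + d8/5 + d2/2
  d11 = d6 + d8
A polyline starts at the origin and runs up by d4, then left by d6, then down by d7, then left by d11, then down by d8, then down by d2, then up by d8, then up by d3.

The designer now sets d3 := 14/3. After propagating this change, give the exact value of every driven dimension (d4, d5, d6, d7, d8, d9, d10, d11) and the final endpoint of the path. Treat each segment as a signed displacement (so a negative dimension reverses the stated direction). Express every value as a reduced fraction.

d4 = 170/3
d5 = -2/3
d6 = -10/3
d7 = -8
d8 = 170/9
d9 = 2210/9
d10 = 512/45
d11 = 140/9
endpoint = (-110/9, 169/3)

Apply edit: d3 := 14/3
  d4 = d3 + d2*4 = 170/3
  d5 = d2/3 - 5 = -2/3
  d6 = d5*5 = -10/3
  d7 = d6 - d3 = -8
  d8 = d4/3 = 170/9
  d9 = d4*4 + d8 = 2210/9
  d10 = d1/5 + d8/5 + d2/2 = 512/45
  d11 = d6 + d8 = 140/9
Walk from origin (0, 0):
  seg 1: up by d4 = 170/3 → (0, 170/3)
  seg 2: left by d6 = -10/3 → (10/3, 170/3)
  seg 3: down by d7 = -8 → (10/3, 194/3)
  seg 4: left by d11 = 140/9 → (-110/9, 194/3)
  seg 5: down by d8 = 170/9 → (-110/9, 412/9)
  seg 6: down by d2 = 13 → (-110/9, 295/9)
  seg 7: up by d8 = 170/9 → (-110/9, 155/3)
  seg 8: up by d3 = 14/3 → (-110/9, 169/3)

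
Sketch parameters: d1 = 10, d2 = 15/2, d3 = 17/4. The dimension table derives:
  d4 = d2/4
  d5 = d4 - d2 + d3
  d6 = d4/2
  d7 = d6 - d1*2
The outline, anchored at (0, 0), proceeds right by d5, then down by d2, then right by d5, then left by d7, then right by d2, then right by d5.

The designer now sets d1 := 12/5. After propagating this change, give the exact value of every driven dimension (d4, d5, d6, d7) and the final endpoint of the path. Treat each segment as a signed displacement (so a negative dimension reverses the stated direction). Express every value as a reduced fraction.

Apply edit: d1 := 12/5
  d4 = d2/4 = 15/8
  d5 = d4 - d2 + d3 = -11/8
  d6 = d4/2 = 15/16
  d7 = d6 - d1*2 = -309/80
Walk from origin (0, 0):
  seg 1: right by d5 = -11/8 → (-11/8, 0)
  seg 2: down by d2 = 15/2 → (-11/8, -15/2)
  seg 3: right by d5 = -11/8 → (-11/4, -15/2)
  seg 4: left by d7 = -309/80 → (89/80, -15/2)
  seg 5: right by d2 = 15/2 → (689/80, -15/2)
  seg 6: right by d5 = -11/8 → (579/80, -15/2)

d4 = 15/8
d5 = -11/8
d6 = 15/16
d7 = -309/80
endpoint = (579/80, -15/2)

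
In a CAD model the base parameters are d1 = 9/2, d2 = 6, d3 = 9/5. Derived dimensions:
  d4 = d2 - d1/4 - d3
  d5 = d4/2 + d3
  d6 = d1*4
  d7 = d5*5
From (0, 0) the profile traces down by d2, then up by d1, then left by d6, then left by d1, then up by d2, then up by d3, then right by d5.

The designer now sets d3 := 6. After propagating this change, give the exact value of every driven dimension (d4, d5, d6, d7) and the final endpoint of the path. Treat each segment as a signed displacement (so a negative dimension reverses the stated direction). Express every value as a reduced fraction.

Apply edit: d3 := 6
  d4 = d2 - d1/4 - d3 = -9/8
  d5 = d4/2 + d3 = 87/16
  d6 = d1*4 = 18
  d7 = d5*5 = 435/16
Walk from origin (0, 0):
  seg 1: down by d2 = 6 → (0, -6)
  seg 2: up by d1 = 9/2 → (0, -3/2)
  seg 3: left by d6 = 18 → (-18, -3/2)
  seg 4: left by d1 = 9/2 → (-45/2, -3/2)
  seg 5: up by d2 = 6 → (-45/2, 9/2)
  seg 6: up by d3 = 6 → (-45/2, 21/2)
  seg 7: right by d5 = 87/16 → (-273/16, 21/2)

d4 = -9/8
d5 = 87/16
d6 = 18
d7 = 435/16
endpoint = (-273/16, 21/2)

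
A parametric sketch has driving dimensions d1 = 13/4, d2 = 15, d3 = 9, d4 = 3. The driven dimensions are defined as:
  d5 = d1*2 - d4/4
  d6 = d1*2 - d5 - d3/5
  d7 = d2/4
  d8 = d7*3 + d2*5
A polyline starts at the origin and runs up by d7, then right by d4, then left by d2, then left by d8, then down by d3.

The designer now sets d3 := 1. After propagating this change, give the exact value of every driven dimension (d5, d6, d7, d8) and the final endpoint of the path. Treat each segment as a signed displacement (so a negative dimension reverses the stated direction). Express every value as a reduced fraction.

Apply edit: d3 := 1
  d5 = d1*2 - d4/4 = 23/4
  d6 = d1*2 - d5 - d3/5 = 11/20
  d7 = d2/4 = 15/4
  d8 = d7*3 + d2*5 = 345/4
Walk from origin (0, 0):
  seg 1: up by d7 = 15/4 → (0, 15/4)
  seg 2: right by d4 = 3 → (3, 15/4)
  seg 3: left by d2 = 15 → (-12, 15/4)
  seg 4: left by d8 = 345/4 → (-393/4, 15/4)
  seg 5: down by d3 = 1 → (-393/4, 11/4)

d5 = 23/4
d6 = 11/20
d7 = 15/4
d8 = 345/4
endpoint = (-393/4, 11/4)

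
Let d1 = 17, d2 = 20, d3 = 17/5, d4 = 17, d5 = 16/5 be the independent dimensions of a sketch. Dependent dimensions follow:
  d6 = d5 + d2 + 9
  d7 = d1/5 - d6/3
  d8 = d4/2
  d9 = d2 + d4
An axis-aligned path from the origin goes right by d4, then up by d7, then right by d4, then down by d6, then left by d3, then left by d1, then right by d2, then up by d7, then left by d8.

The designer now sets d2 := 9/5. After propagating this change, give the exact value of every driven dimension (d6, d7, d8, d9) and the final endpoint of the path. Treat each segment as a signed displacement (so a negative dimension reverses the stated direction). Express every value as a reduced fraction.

Apply edit: d2 := 9/5
  d6 = d5 + d2 + 9 = 14
  d7 = d1/5 - d6/3 = -19/15
  d8 = d4/2 = 17/2
  d9 = d2 + d4 = 94/5
Walk from origin (0, 0):
  seg 1: right by d4 = 17 → (17, 0)
  seg 2: up by d7 = -19/15 → (17, -19/15)
  seg 3: right by d4 = 17 → (34, -19/15)
  seg 4: down by d6 = 14 → (34, -229/15)
  seg 5: left by d3 = 17/5 → (153/5, -229/15)
  seg 6: left by d1 = 17 → (68/5, -229/15)
  seg 7: right by d2 = 9/5 → (77/5, -229/15)
  seg 8: up by d7 = -19/15 → (77/5, -248/15)
  seg 9: left by d8 = 17/2 → (69/10, -248/15)

d6 = 14
d7 = -19/15
d8 = 17/2
d9 = 94/5
endpoint = (69/10, -248/15)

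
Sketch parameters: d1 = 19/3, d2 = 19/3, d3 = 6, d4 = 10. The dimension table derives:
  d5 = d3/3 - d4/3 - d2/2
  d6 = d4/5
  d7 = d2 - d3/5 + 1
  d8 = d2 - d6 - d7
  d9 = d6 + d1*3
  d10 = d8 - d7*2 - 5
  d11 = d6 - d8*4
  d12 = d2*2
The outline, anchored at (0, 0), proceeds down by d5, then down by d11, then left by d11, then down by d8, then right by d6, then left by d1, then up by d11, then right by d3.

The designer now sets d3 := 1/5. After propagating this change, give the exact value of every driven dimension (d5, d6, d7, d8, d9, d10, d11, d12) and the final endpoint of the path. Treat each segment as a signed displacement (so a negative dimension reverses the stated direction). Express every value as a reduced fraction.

d5 = -193/30
d6 = 2
d7 = 547/75
d8 = -74/25
d9 = 21
d10 = -1691/75
d11 = 346/25
d12 = 38/3
endpoint = (-1348/75, 1409/150)

Apply edit: d3 := 1/5
  d5 = d3/3 - d4/3 - d2/2 = -193/30
  d6 = d4/5 = 2
  d7 = d2 - d3/5 + 1 = 547/75
  d8 = d2 - d6 - d7 = -74/25
  d9 = d6 + d1*3 = 21
  d10 = d8 - d7*2 - 5 = -1691/75
  d11 = d6 - d8*4 = 346/25
  d12 = d2*2 = 38/3
Walk from origin (0, 0):
  seg 1: down by d5 = -193/30 → (0, 193/30)
  seg 2: down by d11 = 346/25 → (0, -1111/150)
  seg 3: left by d11 = 346/25 → (-346/25, -1111/150)
  seg 4: down by d8 = -74/25 → (-346/25, -667/150)
  seg 5: right by d6 = 2 → (-296/25, -667/150)
  seg 6: left by d1 = 19/3 → (-1363/75, -667/150)
  seg 7: up by d11 = 346/25 → (-1363/75, 1409/150)
  seg 8: right by d3 = 1/5 → (-1348/75, 1409/150)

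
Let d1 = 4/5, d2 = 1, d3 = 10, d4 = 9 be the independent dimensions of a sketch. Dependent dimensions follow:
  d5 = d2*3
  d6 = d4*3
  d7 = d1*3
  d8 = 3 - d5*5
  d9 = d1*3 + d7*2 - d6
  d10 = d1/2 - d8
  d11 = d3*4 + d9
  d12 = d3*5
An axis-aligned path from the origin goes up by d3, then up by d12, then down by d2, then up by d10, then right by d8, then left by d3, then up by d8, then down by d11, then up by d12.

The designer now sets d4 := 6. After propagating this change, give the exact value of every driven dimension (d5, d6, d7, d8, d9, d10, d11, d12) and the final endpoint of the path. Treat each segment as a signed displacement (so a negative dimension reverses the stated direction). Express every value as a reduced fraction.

d5 = 3
d6 = 18
d7 = 12/5
d8 = -12
d9 = -54/5
d10 = 62/5
d11 = 146/5
d12 = 50
endpoint = (-22, 401/5)

Apply edit: d4 := 6
  d5 = d2*3 = 3
  d6 = d4*3 = 18
  d7 = d1*3 = 12/5
  d8 = 3 - d5*5 = -12
  d9 = d1*3 + d7*2 - d6 = -54/5
  d10 = d1/2 - d8 = 62/5
  d11 = d3*4 + d9 = 146/5
  d12 = d3*5 = 50
Walk from origin (0, 0):
  seg 1: up by d3 = 10 → (0, 10)
  seg 2: up by d12 = 50 → (0, 60)
  seg 3: down by d2 = 1 → (0, 59)
  seg 4: up by d10 = 62/5 → (0, 357/5)
  seg 5: right by d8 = -12 → (-12, 357/5)
  seg 6: left by d3 = 10 → (-22, 357/5)
  seg 7: up by d8 = -12 → (-22, 297/5)
  seg 8: down by d11 = 146/5 → (-22, 151/5)
  seg 9: up by d12 = 50 → (-22, 401/5)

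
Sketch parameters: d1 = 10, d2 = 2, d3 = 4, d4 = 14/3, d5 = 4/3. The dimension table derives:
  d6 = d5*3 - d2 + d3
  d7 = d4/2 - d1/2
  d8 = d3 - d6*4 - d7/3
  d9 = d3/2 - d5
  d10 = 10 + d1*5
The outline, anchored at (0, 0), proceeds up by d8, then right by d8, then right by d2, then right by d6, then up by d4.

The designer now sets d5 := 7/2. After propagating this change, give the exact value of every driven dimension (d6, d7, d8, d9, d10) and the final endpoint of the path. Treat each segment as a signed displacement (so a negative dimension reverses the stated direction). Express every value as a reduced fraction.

Apply edit: d5 := 7/2
  d6 = d5*3 - d2 + d3 = 25/2
  d7 = d4/2 - d1/2 = -8/3
  d8 = d3 - d6*4 - d7/3 = -406/9
  d9 = d3/2 - d5 = -3/2
  d10 = 10 + d1*5 = 60
Walk from origin (0, 0):
  seg 1: up by d8 = -406/9 → (0, -406/9)
  seg 2: right by d8 = -406/9 → (-406/9, -406/9)
  seg 3: right by d2 = 2 → (-388/9, -406/9)
  seg 4: right by d6 = 25/2 → (-551/18, -406/9)
  seg 5: up by d4 = 14/3 → (-551/18, -364/9)

d6 = 25/2
d7 = -8/3
d8 = -406/9
d9 = -3/2
d10 = 60
endpoint = (-551/18, -364/9)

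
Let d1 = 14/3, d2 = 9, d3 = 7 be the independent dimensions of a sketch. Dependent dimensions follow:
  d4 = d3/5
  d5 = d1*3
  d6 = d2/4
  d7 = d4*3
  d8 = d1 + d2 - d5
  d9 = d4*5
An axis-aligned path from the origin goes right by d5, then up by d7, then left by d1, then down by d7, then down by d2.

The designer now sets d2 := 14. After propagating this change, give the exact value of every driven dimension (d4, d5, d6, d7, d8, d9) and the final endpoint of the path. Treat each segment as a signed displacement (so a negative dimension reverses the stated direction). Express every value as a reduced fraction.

d4 = 7/5
d5 = 14
d6 = 7/2
d7 = 21/5
d8 = 14/3
d9 = 7
endpoint = (28/3, -14)

Apply edit: d2 := 14
  d4 = d3/5 = 7/5
  d5 = d1*3 = 14
  d6 = d2/4 = 7/2
  d7 = d4*3 = 21/5
  d8 = d1 + d2 - d5 = 14/3
  d9 = d4*5 = 7
Walk from origin (0, 0):
  seg 1: right by d5 = 14 → (14, 0)
  seg 2: up by d7 = 21/5 → (14, 21/5)
  seg 3: left by d1 = 14/3 → (28/3, 21/5)
  seg 4: down by d7 = 21/5 → (28/3, 0)
  seg 5: down by d2 = 14 → (28/3, -14)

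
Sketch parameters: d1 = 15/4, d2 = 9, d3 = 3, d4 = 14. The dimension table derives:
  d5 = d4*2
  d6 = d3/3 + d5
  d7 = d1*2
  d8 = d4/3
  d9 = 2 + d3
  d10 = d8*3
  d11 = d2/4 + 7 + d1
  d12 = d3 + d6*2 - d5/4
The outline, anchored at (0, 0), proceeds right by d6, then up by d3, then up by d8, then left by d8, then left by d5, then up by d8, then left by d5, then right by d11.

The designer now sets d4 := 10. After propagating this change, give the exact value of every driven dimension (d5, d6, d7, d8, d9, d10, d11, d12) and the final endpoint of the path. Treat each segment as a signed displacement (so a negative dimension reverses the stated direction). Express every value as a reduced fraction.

Apply edit: d4 := 10
  d5 = d4*2 = 20
  d6 = d3/3 + d5 = 21
  d7 = d1*2 = 15/2
  d8 = d4/3 = 10/3
  d9 = 2 + d3 = 5
  d10 = d8*3 = 10
  d11 = d2/4 + 7 + d1 = 13
  d12 = d3 + d6*2 - d5/4 = 40
Walk from origin (0, 0):
  seg 1: right by d6 = 21 → (21, 0)
  seg 2: up by d3 = 3 → (21, 3)
  seg 3: up by d8 = 10/3 → (21, 19/3)
  seg 4: left by d8 = 10/3 → (53/3, 19/3)
  seg 5: left by d5 = 20 → (-7/3, 19/3)
  seg 6: up by d8 = 10/3 → (-7/3, 29/3)
  seg 7: left by d5 = 20 → (-67/3, 29/3)
  seg 8: right by d11 = 13 → (-28/3, 29/3)

d5 = 20
d6 = 21
d7 = 15/2
d8 = 10/3
d9 = 5
d10 = 10
d11 = 13
d12 = 40
endpoint = (-28/3, 29/3)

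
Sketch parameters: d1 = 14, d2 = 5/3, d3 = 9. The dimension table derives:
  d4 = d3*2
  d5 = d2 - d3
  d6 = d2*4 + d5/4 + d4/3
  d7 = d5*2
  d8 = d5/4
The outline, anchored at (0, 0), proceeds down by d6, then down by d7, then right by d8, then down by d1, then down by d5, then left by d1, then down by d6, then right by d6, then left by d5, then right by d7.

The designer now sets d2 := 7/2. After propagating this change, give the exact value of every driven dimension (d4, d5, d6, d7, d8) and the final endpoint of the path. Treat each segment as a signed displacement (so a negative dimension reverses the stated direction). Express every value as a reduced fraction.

Apply edit: d2 := 7/2
  d4 = d3*2 = 18
  d5 = d2 - d3 = -11/2
  d6 = d2*4 + d5/4 + d4/3 = 149/8
  d7 = d5*2 = -11
  d8 = d5/4 = -11/8
Walk from origin (0, 0):
  seg 1: down by d6 = 149/8 → (0, -149/8)
  seg 2: down by d7 = -11 → (0, -61/8)
  seg 3: right by d8 = -11/8 → (-11/8, -61/8)
  seg 4: down by d1 = 14 → (-11/8, -173/8)
  seg 5: down by d5 = -11/2 → (-11/8, -129/8)
  seg 6: left by d1 = 14 → (-123/8, -129/8)
  seg 7: down by d6 = 149/8 → (-123/8, -139/4)
  seg 8: right by d6 = 149/8 → (13/4, -139/4)
  seg 9: left by d5 = -11/2 → (35/4, -139/4)
  seg 10: right by d7 = -11 → (-9/4, -139/4)

d4 = 18
d5 = -11/2
d6 = 149/8
d7 = -11
d8 = -11/8
endpoint = (-9/4, -139/4)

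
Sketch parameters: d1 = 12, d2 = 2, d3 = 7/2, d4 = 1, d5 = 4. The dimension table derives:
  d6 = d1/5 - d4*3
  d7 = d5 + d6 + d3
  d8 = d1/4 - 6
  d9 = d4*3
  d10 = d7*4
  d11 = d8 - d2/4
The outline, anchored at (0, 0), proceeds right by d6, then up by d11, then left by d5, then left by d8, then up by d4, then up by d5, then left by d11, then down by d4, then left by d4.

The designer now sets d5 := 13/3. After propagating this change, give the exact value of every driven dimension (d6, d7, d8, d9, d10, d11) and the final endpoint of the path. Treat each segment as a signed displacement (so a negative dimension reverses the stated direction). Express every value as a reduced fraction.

Apply edit: d5 := 13/3
  d6 = d1/5 - d4*3 = -3/5
  d7 = d5 + d6 + d3 = 217/30
  d8 = d1/4 - 6 = -3
  d9 = d4*3 = 3
  d10 = d7*4 = 434/15
  d11 = d8 - d2/4 = -7/2
Walk from origin (0, 0):
  seg 1: right by d6 = -3/5 → (-3/5, 0)
  seg 2: up by d11 = -7/2 → (-3/5, -7/2)
  seg 3: left by d5 = 13/3 → (-74/15, -7/2)
  seg 4: left by d8 = -3 → (-29/15, -7/2)
  seg 5: up by d4 = 1 → (-29/15, -5/2)
  seg 6: up by d5 = 13/3 → (-29/15, 11/6)
  seg 7: left by d11 = -7/2 → (47/30, 11/6)
  seg 8: down by d4 = 1 → (47/30, 5/6)
  seg 9: left by d4 = 1 → (17/30, 5/6)

d6 = -3/5
d7 = 217/30
d8 = -3
d9 = 3
d10 = 434/15
d11 = -7/2
endpoint = (17/30, 5/6)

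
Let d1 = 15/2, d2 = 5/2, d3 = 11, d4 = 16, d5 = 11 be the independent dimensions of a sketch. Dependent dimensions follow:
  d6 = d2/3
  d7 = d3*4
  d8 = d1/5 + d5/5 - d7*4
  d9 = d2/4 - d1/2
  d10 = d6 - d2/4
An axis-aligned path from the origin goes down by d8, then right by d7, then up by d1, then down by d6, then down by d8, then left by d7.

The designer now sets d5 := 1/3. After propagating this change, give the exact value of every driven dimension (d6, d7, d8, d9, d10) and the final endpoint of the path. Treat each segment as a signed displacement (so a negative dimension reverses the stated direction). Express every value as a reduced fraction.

Apply edit: d5 := 1/3
  d6 = d2/3 = 5/6
  d7 = d3*4 = 44
  d8 = d1/5 + d5/5 - d7*4 = -5233/30
  d9 = d2/4 - d1/2 = -25/8
  d10 = d6 - d2/4 = 5/24
Walk from origin (0, 0):
  seg 1: down by d8 = -5233/30 → (0, 5233/30)
  seg 2: right by d7 = 44 → (44, 5233/30)
  seg 3: up by d1 = 15/2 → (44, 2729/15)
  seg 4: down by d6 = 5/6 → (44, 1811/10)
  seg 5: down by d8 = -5233/30 → (44, 5333/15)
  seg 6: left by d7 = 44 → (0, 5333/15)

d6 = 5/6
d7 = 44
d8 = -5233/30
d9 = -25/8
d10 = 5/24
endpoint = (0, 5333/15)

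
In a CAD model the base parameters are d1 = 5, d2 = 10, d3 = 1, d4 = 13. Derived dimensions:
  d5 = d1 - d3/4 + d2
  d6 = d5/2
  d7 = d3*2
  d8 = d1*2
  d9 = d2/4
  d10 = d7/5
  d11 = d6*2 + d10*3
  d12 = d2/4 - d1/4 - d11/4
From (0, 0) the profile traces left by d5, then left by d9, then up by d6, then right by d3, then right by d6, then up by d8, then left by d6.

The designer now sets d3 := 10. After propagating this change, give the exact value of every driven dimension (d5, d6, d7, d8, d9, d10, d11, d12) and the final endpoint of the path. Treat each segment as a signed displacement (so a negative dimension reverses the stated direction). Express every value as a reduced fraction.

Apply edit: d3 := 10
  d5 = d1 - d3/4 + d2 = 25/2
  d6 = d5/2 = 25/4
  d7 = d3*2 = 20
  d8 = d1*2 = 10
  d9 = d2/4 = 5/2
  d10 = d7/5 = 4
  d11 = d6*2 + d10*3 = 49/2
  d12 = d2/4 - d1/4 - d11/4 = -39/8
Walk from origin (0, 0):
  seg 1: left by d5 = 25/2 → (-25/2, 0)
  seg 2: left by d9 = 5/2 → (-15, 0)
  seg 3: up by d6 = 25/4 → (-15, 25/4)
  seg 4: right by d3 = 10 → (-5, 25/4)
  seg 5: right by d6 = 25/4 → (5/4, 25/4)
  seg 6: up by d8 = 10 → (5/4, 65/4)
  seg 7: left by d6 = 25/4 → (-5, 65/4)

d5 = 25/2
d6 = 25/4
d7 = 20
d8 = 10
d9 = 5/2
d10 = 4
d11 = 49/2
d12 = -39/8
endpoint = (-5, 65/4)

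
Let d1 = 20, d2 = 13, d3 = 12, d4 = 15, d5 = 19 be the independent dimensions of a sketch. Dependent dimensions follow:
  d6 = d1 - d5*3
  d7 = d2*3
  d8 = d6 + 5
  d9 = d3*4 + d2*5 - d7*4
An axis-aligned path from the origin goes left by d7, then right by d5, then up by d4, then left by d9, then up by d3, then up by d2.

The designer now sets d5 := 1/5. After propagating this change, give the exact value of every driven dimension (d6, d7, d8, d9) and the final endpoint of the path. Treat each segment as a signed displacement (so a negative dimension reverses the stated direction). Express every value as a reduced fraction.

Apply edit: d5 := 1/5
  d6 = d1 - d5*3 = 97/5
  d7 = d2*3 = 39
  d8 = d6 + 5 = 122/5
  d9 = d3*4 + d2*5 - d7*4 = -43
Walk from origin (0, 0):
  seg 1: left by d7 = 39 → (-39, 0)
  seg 2: right by d5 = 1/5 → (-194/5, 0)
  seg 3: up by d4 = 15 → (-194/5, 15)
  seg 4: left by d9 = -43 → (21/5, 15)
  seg 5: up by d3 = 12 → (21/5, 27)
  seg 6: up by d2 = 13 → (21/5, 40)

d6 = 97/5
d7 = 39
d8 = 122/5
d9 = -43
endpoint = (21/5, 40)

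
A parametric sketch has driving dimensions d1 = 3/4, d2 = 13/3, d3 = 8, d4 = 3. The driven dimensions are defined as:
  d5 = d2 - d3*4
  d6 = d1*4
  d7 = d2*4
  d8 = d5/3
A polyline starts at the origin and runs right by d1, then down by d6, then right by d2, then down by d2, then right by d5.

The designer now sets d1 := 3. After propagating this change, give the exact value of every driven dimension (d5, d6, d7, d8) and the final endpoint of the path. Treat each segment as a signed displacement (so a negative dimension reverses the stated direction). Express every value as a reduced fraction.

Apply edit: d1 := 3
  d5 = d2 - d3*4 = -83/3
  d6 = d1*4 = 12
  d7 = d2*4 = 52/3
  d8 = d5/3 = -83/9
Walk from origin (0, 0):
  seg 1: right by d1 = 3 → (3, 0)
  seg 2: down by d6 = 12 → (3, -12)
  seg 3: right by d2 = 13/3 → (22/3, -12)
  seg 4: down by d2 = 13/3 → (22/3, -49/3)
  seg 5: right by d5 = -83/3 → (-61/3, -49/3)

d5 = -83/3
d6 = 12
d7 = 52/3
d8 = -83/9
endpoint = (-61/3, -49/3)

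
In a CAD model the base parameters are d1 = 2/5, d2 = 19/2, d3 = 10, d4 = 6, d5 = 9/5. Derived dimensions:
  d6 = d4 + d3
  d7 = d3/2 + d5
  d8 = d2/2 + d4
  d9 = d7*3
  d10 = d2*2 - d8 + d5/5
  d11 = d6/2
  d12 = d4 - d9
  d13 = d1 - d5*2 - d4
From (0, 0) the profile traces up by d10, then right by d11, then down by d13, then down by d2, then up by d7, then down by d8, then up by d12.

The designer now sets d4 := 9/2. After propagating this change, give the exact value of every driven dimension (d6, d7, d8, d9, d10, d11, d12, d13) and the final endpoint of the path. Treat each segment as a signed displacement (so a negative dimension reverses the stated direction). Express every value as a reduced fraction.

d6 = 29/2
d7 = 34/5
d8 = 37/4
d9 = 102/5
d10 = 1011/100
d11 = 29/4
d12 = -159/10
d13 = -77/10
endpoint = (29/4, -251/25)

Apply edit: d4 := 9/2
  d6 = d4 + d3 = 29/2
  d7 = d3/2 + d5 = 34/5
  d8 = d2/2 + d4 = 37/4
  d9 = d7*3 = 102/5
  d10 = d2*2 - d8 + d5/5 = 1011/100
  d11 = d6/2 = 29/4
  d12 = d4 - d9 = -159/10
  d13 = d1 - d5*2 - d4 = -77/10
Walk from origin (0, 0):
  seg 1: up by d10 = 1011/100 → (0, 1011/100)
  seg 2: right by d11 = 29/4 → (29/4, 1011/100)
  seg 3: down by d13 = -77/10 → (29/4, 1781/100)
  seg 4: down by d2 = 19/2 → (29/4, 831/100)
  seg 5: up by d7 = 34/5 → (29/4, 1511/100)
  seg 6: down by d8 = 37/4 → (29/4, 293/50)
  seg 7: up by d12 = -159/10 → (29/4, -251/25)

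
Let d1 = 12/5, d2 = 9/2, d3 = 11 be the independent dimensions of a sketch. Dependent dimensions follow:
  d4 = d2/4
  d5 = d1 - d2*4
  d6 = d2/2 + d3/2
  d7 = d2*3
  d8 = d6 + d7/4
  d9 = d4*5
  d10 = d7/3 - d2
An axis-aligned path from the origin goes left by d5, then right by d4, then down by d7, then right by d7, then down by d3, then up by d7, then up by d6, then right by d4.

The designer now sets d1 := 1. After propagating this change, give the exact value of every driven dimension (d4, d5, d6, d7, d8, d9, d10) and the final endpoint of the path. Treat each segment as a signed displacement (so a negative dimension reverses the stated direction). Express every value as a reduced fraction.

Apply edit: d1 := 1
  d4 = d2/4 = 9/8
  d5 = d1 - d2*4 = -17
  d6 = d2/2 + d3/2 = 31/4
  d7 = d2*3 = 27/2
  d8 = d6 + d7/4 = 89/8
  d9 = d4*5 = 45/8
  d10 = d7/3 - d2 = 0
Walk from origin (0, 0):
  seg 1: left by d5 = -17 → (17, 0)
  seg 2: right by d4 = 9/8 → (145/8, 0)
  seg 3: down by d7 = 27/2 → (145/8, -27/2)
  seg 4: right by d7 = 27/2 → (253/8, -27/2)
  seg 5: down by d3 = 11 → (253/8, -49/2)
  seg 6: up by d7 = 27/2 → (253/8, -11)
  seg 7: up by d6 = 31/4 → (253/8, -13/4)
  seg 8: right by d4 = 9/8 → (131/4, -13/4)

d4 = 9/8
d5 = -17
d6 = 31/4
d7 = 27/2
d8 = 89/8
d9 = 45/8
d10 = 0
endpoint = (131/4, -13/4)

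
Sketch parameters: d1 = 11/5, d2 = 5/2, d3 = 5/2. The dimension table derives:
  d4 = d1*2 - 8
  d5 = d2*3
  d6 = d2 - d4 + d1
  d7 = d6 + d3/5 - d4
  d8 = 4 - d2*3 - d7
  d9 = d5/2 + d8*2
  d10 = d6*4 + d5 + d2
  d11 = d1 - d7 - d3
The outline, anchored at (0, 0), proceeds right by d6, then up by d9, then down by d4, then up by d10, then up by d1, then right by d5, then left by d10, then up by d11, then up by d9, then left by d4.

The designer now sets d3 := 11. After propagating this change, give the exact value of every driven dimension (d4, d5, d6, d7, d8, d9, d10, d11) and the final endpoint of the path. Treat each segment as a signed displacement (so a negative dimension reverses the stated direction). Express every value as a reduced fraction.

Apply edit: d3 := 11
  d4 = d1*2 - 8 = -18/5
  d5 = d2*3 = 15/2
  d6 = d2 - d4 + d1 = 83/10
  d7 = d6 + d3/5 - d4 = 141/10
  d8 = 4 - d2*3 - d7 = -88/5
  d9 = d5/2 + d8*2 = -629/20
  d10 = d6*4 + d5 + d2 = 216/5
  d11 = d1 - d7 - d3 = -229/10
Walk from origin (0, 0):
  seg 1: right by d6 = 83/10 → (83/10, 0)
  seg 2: up by d9 = -629/20 → (83/10, -629/20)
  seg 3: down by d4 = -18/5 → (83/10, -557/20)
  seg 4: up by d10 = 216/5 → (83/10, 307/20)
  seg 5: up by d1 = 11/5 → (83/10, 351/20)
  seg 6: right by d5 = 15/2 → (79/5, 351/20)
  seg 7: left by d10 = 216/5 → (-137/5, 351/20)
  seg 8: up by d11 = -229/10 → (-137/5, -107/20)
  seg 9: up by d9 = -629/20 → (-137/5, -184/5)
  seg 10: left by d4 = -18/5 → (-119/5, -184/5)

d4 = -18/5
d5 = 15/2
d6 = 83/10
d7 = 141/10
d8 = -88/5
d9 = -629/20
d10 = 216/5
d11 = -229/10
endpoint = (-119/5, -184/5)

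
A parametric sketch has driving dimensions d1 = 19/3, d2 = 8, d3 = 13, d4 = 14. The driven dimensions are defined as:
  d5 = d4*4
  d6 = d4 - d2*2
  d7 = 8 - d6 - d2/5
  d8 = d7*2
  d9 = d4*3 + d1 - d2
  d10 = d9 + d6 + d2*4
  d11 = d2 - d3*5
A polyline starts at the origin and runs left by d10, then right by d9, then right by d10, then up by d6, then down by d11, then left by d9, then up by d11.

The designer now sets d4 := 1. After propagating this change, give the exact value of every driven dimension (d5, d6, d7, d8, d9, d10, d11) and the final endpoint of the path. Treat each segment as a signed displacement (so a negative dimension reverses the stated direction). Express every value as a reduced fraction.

d5 = 4
d6 = -15
d7 = 107/5
d8 = 214/5
d9 = 4/3
d10 = 55/3
d11 = -57
endpoint = (0, -15)

Apply edit: d4 := 1
  d5 = d4*4 = 4
  d6 = d4 - d2*2 = -15
  d7 = 8 - d6 - d2/5 = 107/5
  d8 = d7*2 = 214/5
  d9 = d4*3 + d1 - d2 = 4/3
  d10 = d9 + d6 + d2*4 = 55/3
  d11 = d2 - d3*5 = -57
Walk from origin (0, 0):
  seg 1: left by d10 = 55/3 → (-55/3, 0)
  seg 2: right by d9 = 4/3 → (-17, 0)
  seg 3: right by d10 = 55/3 → (4/3, 0)
  seg 4: up by d6 = -15 → (4/3, -15)
  seg 5: down by d11 = -57 → (4/3, 42)
  seg 6: left by d9 = 4/3 → (0, 42)
  seg 7: up by d11 = -57 → (0, -15)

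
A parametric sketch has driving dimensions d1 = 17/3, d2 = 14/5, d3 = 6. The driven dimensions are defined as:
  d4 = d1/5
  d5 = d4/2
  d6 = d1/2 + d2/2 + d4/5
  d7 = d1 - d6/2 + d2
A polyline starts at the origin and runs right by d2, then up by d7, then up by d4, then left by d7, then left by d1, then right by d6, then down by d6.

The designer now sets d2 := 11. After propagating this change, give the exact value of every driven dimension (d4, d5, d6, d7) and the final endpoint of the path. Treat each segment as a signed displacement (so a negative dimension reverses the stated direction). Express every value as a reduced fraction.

Apply edit: d2 := 11
  d4 = d1/5 = 17/15
  d5 = d4/2 = 17/30
  d6 = d1/2 + d2/2 + d4/5 = 214/25
  d7 = d1 - d6/2 + d2 = 929/75
Walk from origin (0, 0):
  seg 1: right by d2 = 11 → (11, 0)
  seg 2: up by d7 = 929/75 → (11, 929/75)
  seg 3: up by d4 = 17/15 → (11, 338/25)
  seg 4: left by d7 = 929/75 → (-104/75, 338/25)
  seg 5: left by d1 = 17/3 → (-529/75, 338/25)
  seg 6: right by d6 = 214/25 → (113/75, 338/25)
  seg 7: down by d6 = 214/25 → (113/75, 124/25)

d4 = 17/15
d5 = 17/30
d6 = 214/25
d7 = 929/75
endpoint = (113/75, 124/25)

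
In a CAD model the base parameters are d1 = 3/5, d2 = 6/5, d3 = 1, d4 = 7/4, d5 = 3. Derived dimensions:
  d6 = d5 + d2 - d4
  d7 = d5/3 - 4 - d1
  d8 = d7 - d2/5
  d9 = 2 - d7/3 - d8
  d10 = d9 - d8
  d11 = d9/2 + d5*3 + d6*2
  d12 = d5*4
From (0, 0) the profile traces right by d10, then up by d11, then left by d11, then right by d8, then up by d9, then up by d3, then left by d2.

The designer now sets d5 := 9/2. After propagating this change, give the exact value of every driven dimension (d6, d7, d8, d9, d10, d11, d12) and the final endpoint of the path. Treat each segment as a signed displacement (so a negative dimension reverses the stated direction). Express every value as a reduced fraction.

d6 = 79/20
d7 = -31/10
d8 = -167/50
d9 = 478/75
d10 = 1457/150
d11 = 1844/75
d12 = 18
endpoint = (-1456/75, 799/25)

Apply edit: d5 := 9/2
  d6 = d5 + d2 - d4 = 79/20
  d7 = d5/3 - 4 - d1 = -31/10
  d8 = d7 - d2/5 = -167/50
  d9 = 2 - d7/3 - d8 = 478/75
  d10 = d9 - d8 = 1457/150
  d11 = d9/2 + d5*3 + d6*2 = 1844/75
  d12 = d5*4 = 18
Walk from origin (0, 0):
  seg 1: right by d10 = 1457/150 → (1457/150, 0)
  seg 2: up by d11 = 1844/75 → (1457/150, 1844/75)
  seg 3: left by d11 = 1844/75 → (-2231/150, 1844/75)
  seg 4: right by d8 = -167/50 → (-1366/75, 1844/75)
  seg 5: up by d9 = 478/75 → (-1366/75, 774/25)
  seg 6: up by d3 = 1 → (-1366/75, 799/25)
  seg 7: left by d2 = 6/5 → (-1456/75, 799/25)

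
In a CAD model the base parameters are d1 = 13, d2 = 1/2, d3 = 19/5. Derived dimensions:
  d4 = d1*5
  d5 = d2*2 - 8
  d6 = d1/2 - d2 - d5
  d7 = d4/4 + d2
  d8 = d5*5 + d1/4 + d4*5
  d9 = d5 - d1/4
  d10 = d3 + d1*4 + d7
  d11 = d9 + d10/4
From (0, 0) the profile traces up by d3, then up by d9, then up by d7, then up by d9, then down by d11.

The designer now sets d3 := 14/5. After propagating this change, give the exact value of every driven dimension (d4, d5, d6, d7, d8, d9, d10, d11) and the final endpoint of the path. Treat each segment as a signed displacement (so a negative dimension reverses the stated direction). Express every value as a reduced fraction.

Apply edit: d3 := 14/5
  d4 = d1*5 = 65
  d5 = d2*2 - 8 = -7
  d6 = d1/2 - d2 - d5 = 13
  d7 = d4/4 + d2 = 67/4
  d8 = d5*5 + d1/4 + d4*5 = 1173/4
  d9 = d5 - d1/4 = -41/4
  d10 = d3 + d1*4 + d7 = 1431/20
  d11 = d9 + d10/4 = 611/80
Walk from origin (0, 0):
  seg 1: up by d3 = 14/5 → (0, 14/5)
  seg 2: up by d9 = -41/4 → (0, -149/20)
  seg 3: up by d7 = 67/4 → (0, 93/10)
  seg 4: up by d9 = -41/4 → (0, -19/20)
  seg 5: down by d11 = 611/80 → (0, -687/80)

d4 = 65
d5 = -7
d6 = 13
d7 = 67/4
d8 = 1173/4
d9 = -41/4
d10 = 1431/20
d11 = 611/80
endpoint = (0, -687/80)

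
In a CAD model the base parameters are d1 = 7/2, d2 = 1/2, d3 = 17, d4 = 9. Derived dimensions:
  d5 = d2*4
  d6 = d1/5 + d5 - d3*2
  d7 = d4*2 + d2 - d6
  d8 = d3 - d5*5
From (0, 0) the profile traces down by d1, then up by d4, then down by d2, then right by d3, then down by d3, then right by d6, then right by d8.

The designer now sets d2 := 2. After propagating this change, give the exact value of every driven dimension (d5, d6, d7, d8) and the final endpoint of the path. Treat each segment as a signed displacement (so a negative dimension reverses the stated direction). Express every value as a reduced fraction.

d5 = 8
d6 = -253/10
d7 = 453/10
d8 = -23
endpoint = (-313/10, -27/2)

Apply edit: d2 := 2
  d5 = d2*4 = 8
  d6 = d1/5 + d5 - d3*2 = -253/10
  d7 = d4*2 + d2 - d6 = 453/10
  d8 = d3 - d5*5 = -23
Walk from origin (0, 0):
  seg 1: down by d1 = 7/2 → (0, -7/2)
  seg 2: up by d4 = 9 → (0, 11/2)
  seg 3: down by d2 = 2 → (0, 7/2)
  seg 4: right by d3 = 17 → (17, 7/2)
  seg 5: down by d3 = 17 → (17, -27/2)
  seg 6: right by d6 = -253/10 → (-83/10, -27/2)
  seg 7: right by d8 = -23 → (-313/10, -27/2)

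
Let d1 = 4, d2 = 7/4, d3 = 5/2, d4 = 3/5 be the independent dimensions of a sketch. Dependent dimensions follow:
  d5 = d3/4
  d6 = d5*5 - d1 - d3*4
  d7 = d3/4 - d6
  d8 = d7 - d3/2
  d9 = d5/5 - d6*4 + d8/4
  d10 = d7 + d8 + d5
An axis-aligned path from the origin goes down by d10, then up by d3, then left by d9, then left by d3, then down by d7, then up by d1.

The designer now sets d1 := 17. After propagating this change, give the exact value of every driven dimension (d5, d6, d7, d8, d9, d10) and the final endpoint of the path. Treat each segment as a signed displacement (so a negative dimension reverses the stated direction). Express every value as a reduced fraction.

Apply edit: d1 := 17
  d5 = d3/4 = 5/8
  d6 = d5*5 - d1 - d3*4 = -191/8
  d7 = d3/4 - d6 = 49/2
  d8 = d7 - d3/2 = 93/4
  d9 = d5/5 - d6*4 + d8/4 = 1623/16
  d10 = d7 + d8 + d5 = 387/8
Walk from origin (0, 0):
  seg 1: down by d10 = 387/8 → (0, -387/8)
  seg 2: up by d3 = 5/2 → (0, -367/8)
  seg 3: left by d9 = 1623/16 → (-1623/16, -367/8)
  seg 4: left by d3 = 5/2 → (-1663/16, -367/8)
  seg 5: down by d7 = 49/2 → (-1663/16, -563/8)
  seg 6: up by d1 = 17 → (-1663/16, -427/8)

d5 = 5/8
d6 = -191/8
d7 = 49/2
d8 = 93/4
d9 = 1623/16
d10 = 387/8
endpoint = (-1663/16, -427/8)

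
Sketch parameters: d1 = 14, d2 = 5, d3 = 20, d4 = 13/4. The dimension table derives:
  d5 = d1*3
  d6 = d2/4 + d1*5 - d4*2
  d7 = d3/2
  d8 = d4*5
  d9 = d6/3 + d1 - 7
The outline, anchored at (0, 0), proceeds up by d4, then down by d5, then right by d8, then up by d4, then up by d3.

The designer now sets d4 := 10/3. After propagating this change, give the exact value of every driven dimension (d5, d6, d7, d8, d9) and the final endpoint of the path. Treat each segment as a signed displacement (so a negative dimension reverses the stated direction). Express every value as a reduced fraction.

d5 = 42
d6 = 775/12
d7 = 10
d8 = 50/3
d9 = 1027/36
endpoint = (50/3, -46/3)

Apply edit: d4 := 10/3
  d5 = d1*3 = 42
  d6 = d2/4 + d1*5 - d4*2 = 775/12
  d7 = d3/2 = 10
  d8 = d4*5 = 50/3
  d9 = d6/3 + d1 - 7 = 1027/36
Walk from origin (0, 0):
  seg 1: up by d4 = 10/3 → (0, 10/3)
  seg 2: down by d5 = 42 → (0, -116/3)
  seg 3: right by d8 = 50/3 → (50/3, -116/3)
  seg 4: up by d4 = 10/3 → (50/3, -106/3)
  seg 5: up by d3 = 20 → (50/3, -46/3)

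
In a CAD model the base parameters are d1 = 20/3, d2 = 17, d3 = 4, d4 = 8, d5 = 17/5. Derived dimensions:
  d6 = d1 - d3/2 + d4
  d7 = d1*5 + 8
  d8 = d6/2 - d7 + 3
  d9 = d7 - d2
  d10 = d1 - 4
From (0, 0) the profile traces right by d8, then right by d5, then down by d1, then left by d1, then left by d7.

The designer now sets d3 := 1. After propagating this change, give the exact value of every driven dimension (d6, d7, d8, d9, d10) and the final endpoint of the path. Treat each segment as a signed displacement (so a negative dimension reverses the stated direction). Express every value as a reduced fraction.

Apply edit: d3 := 1
  d6 = d1 - d3/2 + d4 = 85/6
  d7 = d1*5 + 8 = 124/3
  d8 = d6/2 - d7 + 3 = -125/4
  d9 = d7 - d2 = 73/3
  d10 = d1 - 4 = 8/3
Walk from origin (0, 0):
  seg 1: right by d8 = -125/4 → (-125/4, 0)
  seg 2: right by d5 = 17/5 → (-557/20, 0)
  seg 3: down by d1 = 20/3 → (-557/20, -20/3)
  seg 4: left by d1 = 20/3 → (-2071/60, -20/3)
  seg 5: left by d7 = 124/3 → (-1517/20, -20/3)

d6 = 85/6
d7 = 124/3
d8 = -125/4
d9 = 73/3
d10 = 8/3
endpoint = (-1517/20, -20/3)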